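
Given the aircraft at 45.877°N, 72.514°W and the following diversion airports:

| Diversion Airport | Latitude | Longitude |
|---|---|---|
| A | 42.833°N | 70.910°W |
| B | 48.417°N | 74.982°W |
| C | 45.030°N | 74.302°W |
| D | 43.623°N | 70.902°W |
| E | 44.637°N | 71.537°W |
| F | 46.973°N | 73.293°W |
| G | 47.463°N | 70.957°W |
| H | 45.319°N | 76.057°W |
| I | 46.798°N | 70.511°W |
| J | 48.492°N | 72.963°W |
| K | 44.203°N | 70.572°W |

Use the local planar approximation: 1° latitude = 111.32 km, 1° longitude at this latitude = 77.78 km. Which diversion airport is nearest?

F

Distances from 45.877°N, 72.514°W:
A: √((-3.044·111.32)² + (1.604·77.78)²) = √(114824.79838 + 15564.83802) = 361.095 km
B: √((2.540·111.32)² + (-2.468·77.78)²) = √(79949.14591 + 36849.04088) = 341.757 km
C: √((-0.847·111.32)² + (-1.788·77.78)²) = √(8890.23449 + 19340.64291) = 168.020 km
D: √((-2.254·111.32)² + (1.612·77.78)²) = √(62958.47774 + 15720.48544) = 280.498 km
E: √((-1.240·111.32)² + (0.977·77.78)²) = √(19054.15815 + 5774.64120) = 157.572 km
F: √((1.096·111.32)² + (-0.779·77.78)²) = √(14885.63973 + 3671.22323) = 136.224 km
G: √((1.586·111.32)² + (1.557·77.78)²) = √(31171.14542 + 14666.04802) = 214.096 km
H: √((-0.558·111.32)² + (-3.543·77.78)²) = √(3858.46703 + 75941.32710) = 282.489 km
I: √((0.921·111.32)² + (2.003·77.78)²) = √(10511.52326 + 24271.56479) = 186.502 km
J: √((2.615·111.32)² + (-0.449·77.78)²) = √(84740.25796 + 1219.63130) = 293.189 km
K: √((-1.674·111.32)² + (1.942·77.78)²) = √(34726.20324 + 22815.72790) = 239.879 km
Minimum: F at 136.224 km.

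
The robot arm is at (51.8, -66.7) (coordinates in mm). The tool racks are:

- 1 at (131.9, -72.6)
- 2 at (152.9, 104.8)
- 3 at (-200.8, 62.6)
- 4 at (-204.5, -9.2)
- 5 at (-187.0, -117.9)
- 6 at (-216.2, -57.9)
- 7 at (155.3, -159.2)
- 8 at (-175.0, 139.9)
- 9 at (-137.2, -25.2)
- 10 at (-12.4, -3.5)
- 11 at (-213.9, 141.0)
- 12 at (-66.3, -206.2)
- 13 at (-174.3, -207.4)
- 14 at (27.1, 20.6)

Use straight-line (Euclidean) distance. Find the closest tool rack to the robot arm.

Distances from (51.8, -66.7):
1: 80.3 mm
2: 199.1 mm
3: 283.8 mm
4: 262.7 mm
5: 244.2 mm
6: 268.1 mm
7: 138.8 mm
8: 306.8 mm
9: 193.5 mm
10: 90.1 mm
11: 337.2 mm
12: 182.8 mm
13: 266.3 mm
14: 90.7 mm
Minimum: 1 at 80.3 mm.

1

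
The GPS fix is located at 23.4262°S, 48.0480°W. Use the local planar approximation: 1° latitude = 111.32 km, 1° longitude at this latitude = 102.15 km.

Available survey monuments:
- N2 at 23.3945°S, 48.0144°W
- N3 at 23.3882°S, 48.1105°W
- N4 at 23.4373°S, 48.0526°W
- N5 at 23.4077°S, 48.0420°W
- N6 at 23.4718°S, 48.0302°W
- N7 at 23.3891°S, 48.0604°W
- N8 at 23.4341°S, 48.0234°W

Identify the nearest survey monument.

Distances from 23.4262°S, 48.0480°W:
N2: √((0.0317·111.32)² + (0.0336·102.15)²) = √(12.452740 + 11.780271) = 4.9227 km
N3: √((0.0380·111.32)² + (-0.0625·102.15)²) = √(17.894254 + 40.760244) = 7.6586 km
N4: √((-0.0111·111.32)² + (-0.0046·102.15)²) = √(1.526836 + 0.220797) = 1.3220 km
N5: √((0.0185·111.32)² + (0.0060·102.15)²) = √(4.241211 + 0.375646) = 2.1487 km
N6: √((-0.0456·111.32)² + (0.0178·102.15)²) = √(25.767725 + 3.306106) = 5.3920 km
N7: √((0.0371·111.32)² + (-0.0124·102.15)²) = √(17.056669 + 1.604428) = 4.3198 km
N8: √((-0.0079·111.32)² + (0.0246·102.15)²) = √(0.773394 + 6.314616) = 2.6623 km
Minimum: N4 at 1.3220 km.

N4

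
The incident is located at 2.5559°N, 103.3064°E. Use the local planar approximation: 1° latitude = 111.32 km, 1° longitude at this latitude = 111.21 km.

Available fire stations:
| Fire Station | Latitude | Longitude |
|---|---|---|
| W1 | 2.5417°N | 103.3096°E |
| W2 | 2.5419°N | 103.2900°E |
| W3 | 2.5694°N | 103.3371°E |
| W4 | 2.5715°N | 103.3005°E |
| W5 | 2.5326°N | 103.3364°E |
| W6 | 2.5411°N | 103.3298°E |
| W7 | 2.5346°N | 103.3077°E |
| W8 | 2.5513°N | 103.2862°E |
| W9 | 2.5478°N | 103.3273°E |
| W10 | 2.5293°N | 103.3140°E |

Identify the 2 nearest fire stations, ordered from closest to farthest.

Distances from 2.5559°N, 103.3064°E:
W1: 1.6203 km
W2: 2.3990 km
W3: 3.7303 km
W4: 1.8564 km
W5: 4.2259 km
W6: 3.0800 km
W7: 2.3755 km
W8: 2.3041 km
W9: 2.4931 km
W10: 3.0794 km
Sorted: W1 (1.6203 km) < W4 (1.8564 km) < W8 (2.3041 km) < W7 (2.3755 km) < …

W1, W4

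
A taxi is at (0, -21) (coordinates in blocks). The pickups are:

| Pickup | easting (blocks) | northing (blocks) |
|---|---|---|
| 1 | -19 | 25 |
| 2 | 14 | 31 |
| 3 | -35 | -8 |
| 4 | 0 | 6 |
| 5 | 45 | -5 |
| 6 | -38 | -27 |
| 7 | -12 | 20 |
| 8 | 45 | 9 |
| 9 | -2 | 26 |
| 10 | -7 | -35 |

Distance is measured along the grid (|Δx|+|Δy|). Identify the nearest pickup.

10

Distances from (0, -21):
1: |-19| + |46| = 19 + 46 = 65 blocks
2: |14| + |52| = 14 + 52 = 66 blocks
3: |-35| + |13| = 35 + 13 = 48 blocks
4: |0| + |27| = 0 + 27 = 27 blocks
5: |45| + |16| = 45 + 16 = 61 blocks
6: |-38| + |-6| = 38 + 6 = 44 blocks
7: |-12| + |41| = 12 + 41 = 53 blocks
8: |45| + |30| = 45 + 30 = 75 blocks
9: |-2| + |47| = 2 + 47 = 49 blocks
10: |-7| + |-14| = 7 + 14 = 21 blocks
Minimum: 10 at 21 blocks.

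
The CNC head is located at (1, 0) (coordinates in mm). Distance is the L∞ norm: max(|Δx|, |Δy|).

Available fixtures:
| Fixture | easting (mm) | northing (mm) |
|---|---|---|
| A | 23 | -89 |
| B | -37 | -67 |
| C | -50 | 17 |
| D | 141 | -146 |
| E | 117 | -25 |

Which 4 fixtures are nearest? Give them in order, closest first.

Distances from (1, 0):
A: 89 mm
B: 67 mm
C: 51 mm
D: 146 mm
E: 116 mm
Sorted: C (51 mm) < B (67 mm) < A (89 mm) < E (116 mm) < D (146 mm)

C, B, A, E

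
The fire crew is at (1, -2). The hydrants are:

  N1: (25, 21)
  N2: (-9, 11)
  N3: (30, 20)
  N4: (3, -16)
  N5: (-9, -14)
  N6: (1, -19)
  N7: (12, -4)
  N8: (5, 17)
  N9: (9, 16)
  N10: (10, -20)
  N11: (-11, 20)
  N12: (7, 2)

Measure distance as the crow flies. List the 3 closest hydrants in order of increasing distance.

Distances from (1, -2):
N1: √((24)² + (23)²) = √(576.000 + 529.000) = 33.2
N2: √((-10)² + (13)²) = √(100.000 + 169.000) = 16.4
N3: √((29)² + (22)²) = √(841.000 + 484.000) = 36.4
N4: √((2)² + (-14)²) = √(4.000 + 196.000) = 14.1
N5: √((-10)² + (-12)²) = √(100.000 + 144.000) = 15.6
N6: √((0)² + (-17)²) = √(0.000 + 289.000) = 17.0
N7: √((11)² + (-2)²) = √(121.000 + 4.000) = 11.2
N8: √((4)² + (19)²) = √(16.000 + 361.000) = 19.4
N9: √((8)² + (18)²) = √(64.000 + 324.000) = 19.7
N10: √((9)² + (-18)²) = √(81.000 + 324.000) = 20.1
N11: √((-12)² + (22)²) = √(144.000 + 484.000) = 25.1
N12: √((6)² + (4)²) = √(36.000 + 16.000) = 7.2
Sorted: N12 (7.2) < N7 (11.2) < N4 (14.1) < N5 (15.6) < N2 (16.4) < …

N12, N7, N4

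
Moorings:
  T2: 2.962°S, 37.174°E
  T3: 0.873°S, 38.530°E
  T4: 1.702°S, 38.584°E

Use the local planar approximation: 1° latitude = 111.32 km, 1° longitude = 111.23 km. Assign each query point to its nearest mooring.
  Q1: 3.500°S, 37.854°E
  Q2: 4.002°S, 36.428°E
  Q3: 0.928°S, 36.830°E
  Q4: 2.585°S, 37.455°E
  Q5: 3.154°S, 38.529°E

Q1→T2; Q2→T2; Q3→T3; Q4→T2; Q5→T2

Q1 at 3.500°S, 37.854°E:
  T2: 96.476 km
  T3: 301.950 km
  T4: 215.996 km
  → nearest: T2 (96.476 km)
Q2 at 4.002°S, 36.428°E:
  T2: 142.438 km
  T3: 419.514 km
  T4: 350.805 km
  → nearest: T2 (142.438 km)
Q3 at 0.928°S, 36.830°E:
  T2: 229.635 km
  T3: 189.190 km
  T4: 213.276 km
  → nearest: T3 (189.190 km)
Q4 at 2.585°S, 37.455°E:
  T2: 52.328 km
  T3: 224.985 km
  T4: 159.474 km
  → nearest: T2 (52.328 km)
Q5 at 3.154°S, 38.529°E:
  T2: 152.225 km
  T3: 253.921 km
  T4: 161.752 km
  → nearest: T2 (152.225 km)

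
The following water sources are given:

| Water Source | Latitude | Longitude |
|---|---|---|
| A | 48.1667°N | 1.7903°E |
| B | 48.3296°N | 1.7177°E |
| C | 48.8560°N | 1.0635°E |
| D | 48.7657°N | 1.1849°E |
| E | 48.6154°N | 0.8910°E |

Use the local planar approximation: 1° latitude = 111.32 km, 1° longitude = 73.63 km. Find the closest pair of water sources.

C and D

Pairwise distances:
A–B: √((0.1629·111.32)² + (-0.0726·73.63)²) = √(328.842972 + 28.574777) = 18.9055 km
A–C: √((0.6893·111.32)² + (-0.7268·73.63)²) = √(5887.934259 + 2863.778592) = 93.5506 km
A–D: √((0.5990·111.32)² + (-0.6054·73.63)²) = √(4446.313085 + 1986.984294) = 80.2078 km
A–E: √((0.4487·111.32)² + (-0.8993·73.63)²) = √(2494.930972 + 4384.487011) = 82.9423 km
B–C: √((0.5264·111.32)² + (-0.6542·73.63)²) = √(3433.824987 + 2320.228091) = 75.8555 km
B–D: √((0.4361·111.32)² + (-0.5328·73.63)²) = √(2356.777420 + 1538.997921) = 62.4161 km
B–E: √((0.2858·111.32)² + (-0.8267·73.63)²) = √(1012.210514 + 3705.147283) = 68.6830 km
C–D: √((-0.0903·111.32)² + (0.1214·73.63)²) = √(101.046644 + 79.900036) = 13.4516 km
C–E: √((-0.2406·111.32)² + (-0.1725·73.63)²) = √(717.360800 + 161.319846) = 29.6425 km
D–E: √((-0.1503·111.32)² + (-0.2939·73.63)²) = √(279.939612 + 468.283411) = 27.3537 km
Closest pair: C–D at 13.4516 km.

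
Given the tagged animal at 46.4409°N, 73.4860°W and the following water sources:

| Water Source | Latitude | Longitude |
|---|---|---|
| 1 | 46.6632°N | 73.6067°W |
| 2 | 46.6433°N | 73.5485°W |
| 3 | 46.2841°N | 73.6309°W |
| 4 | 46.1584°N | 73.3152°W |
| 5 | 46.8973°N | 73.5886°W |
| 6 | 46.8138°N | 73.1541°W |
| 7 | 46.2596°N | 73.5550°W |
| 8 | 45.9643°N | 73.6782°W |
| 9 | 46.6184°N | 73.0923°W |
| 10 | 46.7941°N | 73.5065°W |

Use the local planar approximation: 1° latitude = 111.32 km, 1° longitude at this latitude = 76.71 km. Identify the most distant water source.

Distances from 46.4409°N, 73.4860°W:
1: √((0.2223·111.32)² + (-0.1207·76.71)²) = √(612.386095 + 85.727174) = 26.4218 km
2: √((0.2024·111.32)² + (-0.0625·76.71)²) = √(507.653531 + 22.986032) = 23.0356 km
3: √((-0.1568·111.32)² + (-0.1449·76.71)²) = √(304.676187 + 123.549427) = 20.6936 km
4: √((-0.2825·111.32)² + (0.1708·76.71)²) = √(988.970414 + 171.664186) = 34.0681 km
5: √((0.4564·111.32)² + (-0.1026·76.71)²) = √(2581.295158 + 61.943920) = 51.4124 km
6: √((0.3729·111.32)² + (0.3319·76.71)²) = √(1723.182050 + 648.214095) = 48.6970 km
7: √((-0.1813·111.32)² + (-0.0690·76.71)²) = √(407.325879 + 28.015743) = 20.8648 km
8: √((-0.4766·111.32)² + (-0.1922·76.71)²) = √(2814.844909 + 217.375569) = 55.0656 km
9: √((0.1775·111.32)² + (0.3937·76.71)²) = √(390.429936 + 912.083911) = 36.0904 km
10: √((0.3532·111.32)² + (-0.0205·76.71)²) = √(1545.922739 + 2.472929) = 39.3497 km
Maximum: 8 at 55.0656 km.

8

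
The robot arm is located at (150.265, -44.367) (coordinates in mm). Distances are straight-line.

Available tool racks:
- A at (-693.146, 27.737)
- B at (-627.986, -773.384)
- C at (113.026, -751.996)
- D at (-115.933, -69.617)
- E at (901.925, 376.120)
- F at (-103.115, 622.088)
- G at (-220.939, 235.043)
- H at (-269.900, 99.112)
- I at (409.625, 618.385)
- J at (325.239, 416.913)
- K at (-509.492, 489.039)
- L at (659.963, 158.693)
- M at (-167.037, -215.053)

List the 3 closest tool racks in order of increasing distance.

Distances from (150.265, -44.367):
A: √((-843.411)² + (72.104)²) = √(711342.11492 + 5198.98682) = 846.488 mm
B: √((-778.251)² + (-729.017)²) = √(605674.61900 + 531465.78629) = 1066.368 mm
C: √((-37.239)² + (-707.629)²) = √(1386.74312 + 500738.80164) = 708.608 mm
D: √((-266.198)² + (-25.250)²) = √(70861.37520 + 637.56250) = 267.393 mm
E: √((751.660)² + (420.487)²) = √(564992.75560 + 176809.31717) = 861.279 mm
F: √((-253.380)² + (666.455)²) = √(64201.42440 + 444162.26702) = 712.996 mm
G: √((-371.204)² + (279.410)²) = √(137792.40962 + 78069.94810) = 464.610 mm
H: √((-420.165)² + (143.479)²) = √(176538.62722 + 20586.22344) = 443.987 mm
I: √((259.360)² + (662.752)²) = √(67267.60960 + 439240.21350) = 711.694 mm
J: √((174.974)² + (461.280)²) = √(30615.90068 + 212779.23840) = 493.351 mm
K: √((-659.757)² + (533.406)²) = √(435279.29905 + 284521.96084) = 848.411 mm
L: √((509.698)² + (203.060)²) = √(259792.05120 + 41233.36360) = 548.658 mm
M: √((-317.302)² + (-170.686)²) = √(100680.55920 + 29133.71060) = 360.297 mm
Sorted: D (267.393 mm) < M (360.297 mm) < H (443.987 mm) < G (464.610 mm) < J (493.351 mm) < …

D, M, H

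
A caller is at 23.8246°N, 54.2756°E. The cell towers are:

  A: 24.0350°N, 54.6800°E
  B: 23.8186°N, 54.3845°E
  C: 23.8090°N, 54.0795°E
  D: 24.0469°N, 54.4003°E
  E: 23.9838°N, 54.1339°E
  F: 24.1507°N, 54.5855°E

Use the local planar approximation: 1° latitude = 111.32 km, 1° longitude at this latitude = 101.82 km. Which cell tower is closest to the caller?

Distances from 23.8246°N, 54.2756°E:
A: 47.3713 km
B: 11.1083 km
C: 20.0423 km
D: 27.8136 km
E: 22.8525 km
F: 48.0984 km
Minimum: B at 11.1083 km.

B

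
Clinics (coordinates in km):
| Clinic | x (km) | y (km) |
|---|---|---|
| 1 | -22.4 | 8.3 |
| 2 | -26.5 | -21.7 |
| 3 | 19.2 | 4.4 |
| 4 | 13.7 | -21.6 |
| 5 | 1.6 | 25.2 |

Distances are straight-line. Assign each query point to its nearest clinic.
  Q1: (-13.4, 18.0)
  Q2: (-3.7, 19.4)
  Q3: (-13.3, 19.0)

Q1→1; Q2→5; Q3→1

Q1 at (-13.4, 18.0):
  1: √((-9.0)² + (-9.7)²) = √(81.000 + 94.090) = 13.2 km
  2: √((-13.1)² + (-39.7)²) = √(171.610 + 1576.090) = 41.8 km
  3: √((32.6)² + (-13.6)²) = √(1062.760 + 184.960) = 35.3 km
  4: √((27.1)² + (-39.6)²) = √(734.410 + 1568.160) = 48.0 km
  5: √((15.0)² + (7.2)²) = √(225.000 + 51.840) = 16.6 km
  → nearest: 1 (13.2 km)
Q2 at (-3.7, 19.4):
  1: √((-18.7)² + (-11.1)²) = √(349.690 + 123.210) = 21.7 km
  2: √((-22.8)² + (-41.1)²) = √(519.840 + 1689.210) = 47.0 km
  3: √((22.9)² + (-15.0)²) = √(524.410 + 225.000) = 27.4 km
  4: √((17.4)² + (-41.0)²) = √(302.760 + 1681.000) = 44.5 km
  5: √((5.3)² + (5.8)²) = √(28.090 + 33.640) = 7.9 km
  → nearest: 5 (7.9 km)
Q3 at (-13.3, 19.0):
  1: √((-9.1)² + (-10.7)²) = √(82.810 + 114.490) = 14.0 km
  2: √((-13.2)² + (-40.7)²) = √(174.240 + 1656.490) = 42.8 km
  3: √((32.5)² + (-14.6)²) = √(1056.250 + 213.160) = 35.6 km
  4: √((27.0)² + (-40.6)²) = √(729.000 + 1648.360) = 48.8 km
  5: √((14.9)² + (6.2)²) = √(222.010 + 38.440) = 16.1 km
  → nearest: 1 (14.0 km)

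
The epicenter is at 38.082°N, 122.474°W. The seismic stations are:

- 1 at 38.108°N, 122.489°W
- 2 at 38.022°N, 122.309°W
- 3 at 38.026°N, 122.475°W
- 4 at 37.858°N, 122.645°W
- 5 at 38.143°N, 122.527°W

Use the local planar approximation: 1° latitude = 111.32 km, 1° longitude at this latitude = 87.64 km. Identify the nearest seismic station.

Distances from 38.082°N, 122.474°W:
1: √((0.026·111.32)² + (-0.015·87.64)²) = √(8.37709 + 1.72817) = 3.179 km
2: √((-0.060·111.32)² + (0.165·87.64)²) = √(44.61171 + 209.10895) = 15.929 km
3: √((-0.056·111.32)² + (-0.001·87.64)²) = √(38.86176 + 0.00768) = 6.235 km
4: √((-0.224·111.32)² + (-0.171·87.64)²) = √(621.78814 + 224.59338) = 29.093 km
5: √((0.061·111.32)² + (-0.053·87.64)²) = √(46.11116 + 21.57528) = 8.227 km
Minimum: 1 at 3.179 km.

1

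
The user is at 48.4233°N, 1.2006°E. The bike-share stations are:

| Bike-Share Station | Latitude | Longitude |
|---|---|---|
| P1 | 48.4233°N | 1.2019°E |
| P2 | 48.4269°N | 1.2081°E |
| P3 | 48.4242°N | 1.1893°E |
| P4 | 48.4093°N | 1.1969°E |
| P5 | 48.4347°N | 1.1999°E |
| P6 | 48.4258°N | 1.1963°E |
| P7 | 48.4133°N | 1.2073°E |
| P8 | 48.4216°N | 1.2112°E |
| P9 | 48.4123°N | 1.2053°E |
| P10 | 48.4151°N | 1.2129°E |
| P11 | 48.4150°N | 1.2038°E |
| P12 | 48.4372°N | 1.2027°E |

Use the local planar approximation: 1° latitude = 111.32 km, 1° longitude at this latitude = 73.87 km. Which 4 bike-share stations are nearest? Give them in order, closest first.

P1, P6, P2, P8

Distances from 48.4233°N, 1.2006°E:
P1: 0.0960 km
P2: 0.6838 km
P3: 0.8407 km
P4: 1.5823 km
P5: 1.2701 km
P6: 0.4223 km
P7: 1.2183 km
P8: 0.8056 km
P9: 1.2728 km
P10: 1.2879 km
P11: 0.9537 km
P12: 1.5551 km
Sorted: P1 (0.0960 km) < P6 (0.4223 km) < P2 (0.6838 km) < P8 (0.8056 km) < P3 (0.8407 km) < P11 (0.9537 km) < …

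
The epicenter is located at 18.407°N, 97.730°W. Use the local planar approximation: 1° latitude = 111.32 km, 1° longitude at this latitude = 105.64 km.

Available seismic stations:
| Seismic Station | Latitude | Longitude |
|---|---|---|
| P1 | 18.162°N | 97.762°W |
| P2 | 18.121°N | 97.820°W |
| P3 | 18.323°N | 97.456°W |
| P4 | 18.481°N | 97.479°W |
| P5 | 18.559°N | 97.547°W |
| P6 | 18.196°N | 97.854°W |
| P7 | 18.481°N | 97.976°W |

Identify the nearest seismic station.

Distances from 18.407°N, 97.730°W:
P1: 27.482 km
P2: 33.227 km
P3: 30.418 km
P4: 27.766 km
P5: 25.691 km
P6: 26.894 km
P7: 27.262 km
Minimum: P5 at 25.691 km.

P5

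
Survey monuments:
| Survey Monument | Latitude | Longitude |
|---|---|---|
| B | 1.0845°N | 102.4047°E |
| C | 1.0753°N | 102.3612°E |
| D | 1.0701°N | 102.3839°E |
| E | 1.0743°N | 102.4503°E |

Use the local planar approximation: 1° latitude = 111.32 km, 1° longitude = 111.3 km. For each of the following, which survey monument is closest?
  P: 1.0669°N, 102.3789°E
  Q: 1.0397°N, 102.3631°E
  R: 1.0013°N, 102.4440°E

P at 1.0669°N, 102.3789°E:
  B: √((0.0176·111.32)² + (0.0258·111.3)²) = √(3.838590 + 8.245742) = 3.4763 km
  C: √((0.0084·111.32)² + (-0.0177·111.3)²) = √(0.874390 + 3.880939) = 2.1807 km
  D: √((0.0032·111.32)² + (0.0050·111.3)²) = √(0.126896 + 0.309692) = 0.6607 km
  E: √((0.0074·111.32)² + (0.0714·111.3)²) = √(0.678594 + 63.151948) = 7.9894 km
  → nearest: D (0.6607 km)
Q at 1.0397°N, 102.3631°E:
  B: √((0.0448·111.32)² + (0.0416·111.3)²) = √(24.871525 + 21.437641) = 6.8051 km
  C: √((0.0356·111.32)² + (-0.0019·111.3)²) = √(15.705306 + 0.044720) = 3.9686 km
  D: √((0.0304·111.32)² + (0.0208·111.3)²) = √(11.452322 + 5.359410) = 4.1002 km
  E: √((0.0346·111.32)² + (0.0872·111.3)²) = √(14.835377 + 94.194013) = 10.4417 km
  → nearest: C (3.9686 km)
R at 1.0013°N, 102.4440°E:
  B: √((0.0832·111.32)² + (-0.0393·111.3)²) = √(85.781384 + 19.132663) = 10.2428 km
  C: √((0.0740·111.32)² + (-0.0828·111.3)²) = √(67.859372 + 84.928021) = 12.3607 km
  D: √((0.0688·111.32)² + (-0.0601·111.3)²) = √(58.657463 + 44.744460) = 10.1687 km
  E: √((0.0730·111.32)² + (0.0063·111.3)²) = √(66.037727 + 0.491667) = 8.1566 km
  → nearest: E (8.1566 km)

P→D; Q→C; R→E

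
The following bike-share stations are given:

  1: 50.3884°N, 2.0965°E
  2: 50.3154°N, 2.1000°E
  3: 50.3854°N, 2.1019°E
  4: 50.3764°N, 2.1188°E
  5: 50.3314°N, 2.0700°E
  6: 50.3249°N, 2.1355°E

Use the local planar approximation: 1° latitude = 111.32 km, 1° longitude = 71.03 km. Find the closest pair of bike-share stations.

Pairwise distances:
1–2: 8.1302 km
1–3: 0.5086 km
1–4: 2.0721 km
1–5: 6.6185 km
1–6: 7.5922 km
2–3: 7.7936 km
2–4: 6.9206 km
2–5: 2.7773 km
2–6: 2.7344 km
3–4: 1.5636 km
3–5: 6.4241 km
3–6: 7.1452 km
4–5: 6.0917 km
4–6: 5.8544 km
5–6: 4.7084 km
Closest pair: 1–3 at 0.5086 km.

1 and 3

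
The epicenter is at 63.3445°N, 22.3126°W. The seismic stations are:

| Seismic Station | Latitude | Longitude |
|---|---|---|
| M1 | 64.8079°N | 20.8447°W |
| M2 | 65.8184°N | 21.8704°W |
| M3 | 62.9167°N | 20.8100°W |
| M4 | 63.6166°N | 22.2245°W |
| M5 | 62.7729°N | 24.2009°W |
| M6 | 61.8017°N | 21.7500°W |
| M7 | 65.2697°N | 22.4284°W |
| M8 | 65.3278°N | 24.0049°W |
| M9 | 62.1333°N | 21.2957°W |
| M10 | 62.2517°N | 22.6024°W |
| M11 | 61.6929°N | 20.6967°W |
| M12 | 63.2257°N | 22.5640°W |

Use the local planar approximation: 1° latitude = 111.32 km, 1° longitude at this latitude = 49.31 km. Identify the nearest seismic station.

Distances from 63.3445°N, 22.3126°W:
M1: 178.2623 km
M2: 276.2564 km
M3: 88.0779 km
M4: 30.6001 km
M5: 112.7772 km
M6: 173.9706 km
M7: 214.3893 km
M8: 236.0248 km
M9: 143.8530 km
M10: 122.4869 km
M11: 200.3796 km
M12: 18.1265 km
Minimum: M12 at 18.1265 km.

M12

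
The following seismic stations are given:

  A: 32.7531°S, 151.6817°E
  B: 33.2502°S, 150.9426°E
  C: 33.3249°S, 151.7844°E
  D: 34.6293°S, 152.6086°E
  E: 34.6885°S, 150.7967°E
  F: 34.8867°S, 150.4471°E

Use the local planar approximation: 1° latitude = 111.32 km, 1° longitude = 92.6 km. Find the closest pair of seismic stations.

Pairwise distances:
E–F: 39.1767 km
A–C: 64.3593 km
B–C: 78.3930 km
A–B: 88.0132 km
B–E: 160.6806 km
C–D: 164.0415 km
D–E: 167.9113 km
C–E: 177.2206 km
B–F: 187.8645 km
D–F: 202.1955 km
C–F: 213.4526 km
B–D: 217.6432 km
A–D: 225.8071 km
A–E: 230.5084 km
A–F: 263.5945 km
Closest pair: E–F at 39.1767 km.

E and F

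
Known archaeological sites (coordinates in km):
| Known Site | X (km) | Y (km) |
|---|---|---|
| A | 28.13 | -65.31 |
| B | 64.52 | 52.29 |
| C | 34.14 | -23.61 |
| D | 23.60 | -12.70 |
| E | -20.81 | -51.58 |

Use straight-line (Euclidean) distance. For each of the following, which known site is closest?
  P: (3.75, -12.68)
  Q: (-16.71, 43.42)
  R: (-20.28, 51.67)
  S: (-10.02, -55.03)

P→D; Q→D; R→D; S→E

P at (3.75, -12.68):
  A: √((24.38)² + (-52.63)²) = √(594.3844 + 2769.9169) = 58.00 km
  B: √((60.77)² + (64.97)²) = √(3692.9929 + 4221.1009) = 88.96 km
  C: √((30.39)² + (-10.93)²) = √(923.5521 + 119.4649) = 32.30 km
  D: √((19.85)² + (-0.02)²) = √(394.0225 + 0.0004) = 19.85 km
  E: √((-24.56)² + (-38.90)²) = √(603.1936 + 1513.2100) = 46.00 km
  → nearest: D (19.85 km)
Q at (-16.71, 43.42):
  A: √((44.84)² + (-108.73)²) = √(2010.6256 + 11822.2129) = 117.61 km
  B: √((81.23)² + (8.87)²) = √(6598.3129 + 78.6769) = 81.71 km
  C: √((50.85)² + (-67.03)²) = √(2585.7225 + 4493.0209) = 84.14 km
  D: √((40.31)² + (-56.12)²) = √(1624.8961 + 3149.4544) = 69.10 km
  E: √((-4.10)² + (-95.00)²) = √(16.8100 + 9025.0000) = 95.09 km
  → nearest: D (69.10 km)
R at (-20.28, 51.67):
  A: √((48.41)² + (-116.98)²) = √(2343.5281 + 13684.3204) = 126.60 km
  B: √((84.80)² + (0.62)²) = √(7191.0400 + 0.3844) = 84.80 km
  C: √((54.42)² + (-75.28)²) = √(2961.5364 + 5667.0784) = 92.89 km
  D: √((43.88)² + (-64.37)²) = √(1925.4544 + 4143.4969) = 77.90 km
  E: √((-0.53)² + (-103.25)²) = √(0.2809 + 10660.5625) = 103.25 km
  → nearest: D (77.90 km)
S at (-10.02, -55.03):
  A: √((38.15)² + (-10.28)²) = √(1455.4225 + 105.6784) = 39.51 km
  B: √((74.54)² + (107.32)²) = √(5556.2116 + 11517.5824) = 130.67 km
  C: √((44.16)² + (31.42)²) = √(1950.1056 + 987.2164) = 54.20 km
  D: √((33.62)² + (42.33)²) = √(1130.3044 + 1791.8289) = 54.06 km
  E: √((-10.79)² + (3.45)²) = √(116.4241 + 11.9025) = 11.33 km
  → nearest: E (11.33 km)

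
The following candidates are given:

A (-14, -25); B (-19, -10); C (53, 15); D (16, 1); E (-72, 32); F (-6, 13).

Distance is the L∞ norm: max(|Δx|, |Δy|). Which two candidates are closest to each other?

A and B

Pairwise distances:
A–B: max(|-5|, |15|) = 15
A–C: max(|67|, |40|) = 67
A–D: max(|30|, |26|) = 30
A–E: max(|-58|, |57|) = 58
A–F: max(|8|, |38|) = 38
B–C: max(|72|, |25|) = 72
B–D: max(|35|, |11|) = 35
B–E: max(|-53|, |42|) = 53
B–F: max(|13|, |23|) = 23
C–D: max(|-37|, |-14|) = 37
C–E: max(|-125|, |17|) = 125
C–F: max(|-59|, |-2|) = 59
D–E: max(|-88|, |31|) = 88
D–F: max(|-22|, |12|) = 22
E–F: max(|66|, |-19|) = 66
Closest pair: A–B at 15.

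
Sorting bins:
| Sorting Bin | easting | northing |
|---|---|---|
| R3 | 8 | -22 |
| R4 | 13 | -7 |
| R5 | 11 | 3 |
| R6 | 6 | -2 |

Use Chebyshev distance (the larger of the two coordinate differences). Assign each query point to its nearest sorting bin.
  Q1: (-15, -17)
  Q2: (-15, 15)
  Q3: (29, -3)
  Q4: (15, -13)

Q1 at (-15, -17):
  R3: 23
  R4: 28
  R5: 26
  R6: 21
  → nearest: R6 (21)
Q2 at (-15, 15):
  R3: 37
  R4: 28
  R5: 26
  R6: 21
  → nearest: R6 (21)
Q3 at (29, -3):
  R3: 21
  R4: 16
  R5: 18
  R6: 23
  → nearest: R4 (16)
Q4 at (15, -13):
  R3: 9
  R4: 6
  R5: 16
  R6: 11
  → nearest: R4 (6)

Q1→R6; Q2→R6; Q3→R4; Q4→R4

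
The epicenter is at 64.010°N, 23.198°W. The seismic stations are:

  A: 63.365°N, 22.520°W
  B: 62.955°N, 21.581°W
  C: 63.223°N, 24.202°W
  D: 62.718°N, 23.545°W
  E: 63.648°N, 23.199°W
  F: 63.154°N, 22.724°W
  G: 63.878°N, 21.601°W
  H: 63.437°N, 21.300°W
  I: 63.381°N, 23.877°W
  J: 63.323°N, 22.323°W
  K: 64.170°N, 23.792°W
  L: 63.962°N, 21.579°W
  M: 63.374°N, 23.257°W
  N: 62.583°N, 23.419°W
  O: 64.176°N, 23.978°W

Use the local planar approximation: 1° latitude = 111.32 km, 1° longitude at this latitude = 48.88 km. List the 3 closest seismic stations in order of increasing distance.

K, E, O

Distances from 64.010°N, 23.198°W:
A: √((-0.645·111.32)² + (0.678·48.88)²) = √(5155.44104 + 1098.30202) = 79.081 km
B: √((-1.055·111.32)² + (1.617·48.88)²) = √(13792.76429 + 6247.15720) = 141.562 km
C: √((-0.787·111.32)² + (-1.004·48.88)²) = √(7675.30885 + 2408.40666) = 100.418 km
D: √((-1.292·111.32)² + (-0.347·48.88)²) = √(20685.75719 + 287.68773) = 144.822 km
E: √((-0.362·111.32)² + (-0.001·48.88)²) = √(1623.91591 + 0.00239) = 40.298 km
F: √((-0.856·111.32)² + (0.474·48.88)²) = √(9080.16885 + 536.80812) = 98.066 km
G: √((-0.132·111.32)² + (1.597·48.88)²) = √(215.92069 + 6093.57593) = 79.432 km
H: √((-0.573·111.32)² + (1.898·48.88)²) = √(4068.69972 + 8607.05961) = 112.587 km
I: √((-0.629·111.32)² + (-0.679·48.88)²) = √(4902.83961 + 1101.54424) = 77.488 km
J: √((-0.687·111.32)² + (0.875·48.88)²) = √(5848.70706 + 1829.27290) = 87.624 km
K: √((0.160·111.32)² + (-0.594·48.88)²) = √(317.23885 + 843.01497) = 34.062 km
L: √((-0.048·111.32)² + (1.619·48.88)²) = √(28.55150 + 6262.62045) = 79.317 km
M: √((-0.636·111.32)² + (-0.059·48.88)²) = √(5012.57203 + 8.31699) = 70.858 km
N: √((-1.427·111.32)² + (-0.221·48.88)²) = √(25234.47894 + 116.69357) = 159.221 km
O: √((0.166·111.32)² + (-0.780·48.88)²) = √(341.47788 + 1453.62238) = 42.369 km
Sorted: K (34.062 km) < E (40.298 km) < O (42.369 km) < M (70.858 km) < I (77.488 km) < …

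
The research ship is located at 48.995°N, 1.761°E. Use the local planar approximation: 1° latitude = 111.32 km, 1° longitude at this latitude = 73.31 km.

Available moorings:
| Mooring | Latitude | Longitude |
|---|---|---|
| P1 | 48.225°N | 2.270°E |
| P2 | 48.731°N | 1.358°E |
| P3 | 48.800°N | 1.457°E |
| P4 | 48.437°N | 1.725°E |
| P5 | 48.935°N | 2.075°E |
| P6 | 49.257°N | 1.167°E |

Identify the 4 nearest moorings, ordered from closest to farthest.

Distances from 48.995°N, 1.761°E:
P1: √((-0.770·111.32)² + (0.509·73.31)²) = √(7347.30123 + 1392.39355) = 93.486 km
P2: √((-0.264·111.32)² + (-0.403·73.31)²) = √(863.68276 + 872.84380) = 41.672 km
P3: √((-0.195·111.32)² + (-0.304·73.31)²) = √(471.21121 + 496.67649) = 31.111 km
P4: √((-0.558·111.32)² + (-0.036·73.31)²) = √(3858.46703 + 6.96517) = 62.173 km
P5: √((-0.060·111.32)² + (0.314·73.31)²) = √(44.61171 + 529.89001) = 23.969 km
P6: √((0.262·111.32)² + (-0.594·73.31)²) = √(850.64622 + 1896.26631) = 52.411 km
Sorted: P5 (23.969 km) < P3 (31.111 km) < P2 (41.672 km) < P6 (52.411 km) < P4 (62.173 km) < P1 (93.486 km)

P5, P3, P2, P6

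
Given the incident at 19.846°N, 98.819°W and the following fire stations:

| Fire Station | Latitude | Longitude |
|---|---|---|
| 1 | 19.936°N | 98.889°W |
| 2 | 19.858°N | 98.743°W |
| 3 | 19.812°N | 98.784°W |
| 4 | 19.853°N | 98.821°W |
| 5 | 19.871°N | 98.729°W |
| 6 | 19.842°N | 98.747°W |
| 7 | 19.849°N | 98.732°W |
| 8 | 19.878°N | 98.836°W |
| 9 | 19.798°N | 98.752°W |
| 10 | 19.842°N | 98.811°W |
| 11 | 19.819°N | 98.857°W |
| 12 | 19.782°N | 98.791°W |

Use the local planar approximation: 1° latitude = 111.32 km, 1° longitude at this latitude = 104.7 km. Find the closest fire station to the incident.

4

Distances from 19.846°N, 98.819°W:
1: √((0.090·111.32)² + (-0.070·104.7)²) = √(100.37635 + 53.71424) = 12.413 km
2: √((0.012·111.32)² + (0.076·104.7)²) = √(1.78447 + 63.31703) = 8.069 km
3: √((-0.034·111.32)² + (0.035·104.7)²) = √(14.32532 + 13.42856) = 5.268 km
4: √((0.007·111.32)² + (-0.002·104.7)²) = √(0.60721 + 0.04385) = 0.807 km
5: √((0.025·111.32)² + (0.090·104.7)²) = √(7.74509 + 88.79293) = 9.825 km
6: √((-0.004·111.32)² + (0.072·104.7)²) = √(0.19827 + 56.82747) = 7.552 km
7: √((0.003·111.32)² + (0.087·104.7)²) = √(0.11153 + 82.97206) = 9.115 km
8: √((0.032·111.32)² + (-0.017·104.7)²) = √(12.68955 + 3.16804) = 3.982 km
9: √((-0.048·111.32)² + (0.067·104.7)²) = √(28.55150 + 49.20882) = 8.818 km
10: √((-0.004·111.32)² + (0.008·104.7)²) = √(0.19827 + 0.70157) = 0.949 km
11: √((-0.027·111.32)² + (-0.038·104.7)²) = √(9.03387 + 15.82926) = 4.986 km
12: √((-0.064·111.32)² + (0.028·104.7)²) = √(50.75822 + 8.59428) = 7.704 km
Minimum: 4 at 0.807 km.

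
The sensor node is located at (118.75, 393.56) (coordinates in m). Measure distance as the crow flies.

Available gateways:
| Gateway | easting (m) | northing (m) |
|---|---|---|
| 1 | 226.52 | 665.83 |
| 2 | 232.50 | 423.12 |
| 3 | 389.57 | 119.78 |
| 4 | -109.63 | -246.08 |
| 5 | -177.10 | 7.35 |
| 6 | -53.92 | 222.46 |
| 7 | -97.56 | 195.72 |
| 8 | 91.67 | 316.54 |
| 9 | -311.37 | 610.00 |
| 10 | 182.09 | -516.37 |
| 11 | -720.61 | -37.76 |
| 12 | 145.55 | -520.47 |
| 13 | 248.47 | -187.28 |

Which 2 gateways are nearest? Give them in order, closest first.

8, 2

Distances from (118.75, 393.56):
1: 292.82 m
2: 117.53 m
3: 385.10 m
4: 679.19 m
5: 486.50 m
6: 243.08 m
7: 293.14 m
8: 81.64 m
9: 481.51 m
10: 912.13 m
11: 943.70 m
12: 914.42 m
13: 595.15 m
Sorted: 8 (81.64 m) < 2 (117.53 m) < 6 (243.08 m) < 1 (292.82 m) < …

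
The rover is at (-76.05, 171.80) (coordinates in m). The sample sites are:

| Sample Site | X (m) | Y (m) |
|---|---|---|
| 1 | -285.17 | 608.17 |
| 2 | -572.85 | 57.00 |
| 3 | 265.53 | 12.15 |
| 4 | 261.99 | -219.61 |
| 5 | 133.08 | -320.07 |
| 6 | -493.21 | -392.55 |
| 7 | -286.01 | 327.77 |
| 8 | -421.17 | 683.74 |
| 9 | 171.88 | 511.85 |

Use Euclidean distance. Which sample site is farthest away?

Distances from (-76.05, 171.80):
1: 483.89 m
2: 509.89 m
3: 377.05 m
4: 517.18 m
5: 534.48 m
6: 701.79 m
7: 261.55 m
8: 617.41 m
9: 420.84 m
Maximum: 6 at 701.79 m.

6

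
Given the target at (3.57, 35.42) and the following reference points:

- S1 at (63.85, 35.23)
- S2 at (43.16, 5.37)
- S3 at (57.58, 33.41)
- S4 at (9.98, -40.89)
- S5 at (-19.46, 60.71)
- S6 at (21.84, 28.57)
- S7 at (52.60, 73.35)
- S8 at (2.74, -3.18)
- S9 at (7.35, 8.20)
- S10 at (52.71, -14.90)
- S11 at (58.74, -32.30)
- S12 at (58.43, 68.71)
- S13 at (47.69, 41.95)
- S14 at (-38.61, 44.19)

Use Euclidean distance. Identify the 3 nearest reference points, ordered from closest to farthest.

Distances from (3.57, 35.42):
S1: √((60.28)² + (-0.19)²) = √(3633.6784 + 0.0361) = 60.28
S2: √((39.59)² + (-30.05)²) = √(1567.3681 + 903.0025) = 49.70
S3: √((54.01)² + (-2.01)²) = √(2917.0801 + 4.0401) = 54.05
S4: √((6.41)² + (-76.31)²) = √(41.0881 + 5823.2161) = 76.58
S5: √((-23.03)² + (25.29)²) = √(530.3809 + 639.5841) = 34.20
S6: √((18.27)² + (-6.85)²) = √(333.7929 + 46.9225) = 19.51
S7: √((49.03)² + (37.93)²) = √(2403.9409 + 1438.6849) = 61.99
S8: √((-0.83)² + (-38.60)²) = √(0.6889 + 1489.9600) = 38.61
S9: √((3.78)² + (-27.22)²) = √(14.2884 + 740.9284) = 27.48
S10: √((49.14)² + (-50.32)²) = √(2414.7396 + 2532.1024) = 70.33
S11: √((55.17)² + (-67.72)²) = √(3043.7289 + 4585.9984) = 87.35
S12: √((54.86)² + (33.29)²) = √(3009.6196 + 1108.2241) = 64.17
S13: √((44.12)² + (6.53)²) = √(1946.5744 + 42.6409) = 44.60
S14: √((-42.18)² + (8.77)²) = √(1779.1524 + 76.9129) = 43.08
Sorted: S6 (19.51) < S9 (27.48) < S5 (34.20) < S8 (38.61) < S14 (43.08) < …

S6, S9, S5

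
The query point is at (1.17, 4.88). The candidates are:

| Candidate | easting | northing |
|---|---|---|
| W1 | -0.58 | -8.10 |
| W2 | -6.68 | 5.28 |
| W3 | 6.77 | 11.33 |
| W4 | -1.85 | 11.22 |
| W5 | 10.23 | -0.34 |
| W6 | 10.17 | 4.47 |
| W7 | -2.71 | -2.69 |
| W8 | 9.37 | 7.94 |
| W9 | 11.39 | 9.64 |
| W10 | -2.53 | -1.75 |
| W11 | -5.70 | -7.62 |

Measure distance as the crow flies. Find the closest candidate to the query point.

Distances from (1.17, 4.88):
W1: 13.10
W2: 7.86
W3: 8.54
W4: 7.02
W5: 10.46
W6: 9.01
W7: 8.51
W8: 8.75
W9: 11.27
W10: 7.59
W11: 14.26
Minimum: W4 at 7.02.

W4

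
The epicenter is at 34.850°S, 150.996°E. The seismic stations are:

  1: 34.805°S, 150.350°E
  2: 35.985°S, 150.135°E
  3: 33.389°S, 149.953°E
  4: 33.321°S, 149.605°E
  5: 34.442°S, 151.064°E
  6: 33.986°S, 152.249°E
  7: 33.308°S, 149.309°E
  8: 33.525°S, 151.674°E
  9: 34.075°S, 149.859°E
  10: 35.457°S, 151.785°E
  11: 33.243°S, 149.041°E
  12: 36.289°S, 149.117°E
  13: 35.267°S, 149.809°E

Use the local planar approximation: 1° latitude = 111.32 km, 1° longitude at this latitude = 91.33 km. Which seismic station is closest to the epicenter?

5

Distances from 34.850°S, 150.996°E:
1: 59.211 km
2: 148.820 km
3: 188.481 km
4: 212.391 km
5: 45.841 km
6: 149.487 km
7: 230.661 km
8: 159.970 km
9: 135.005 km
10: 98.785 km
11: 252.749 km
12: 234.756 km
13: 117.929 km
Minimum: 5 at 45.841 km.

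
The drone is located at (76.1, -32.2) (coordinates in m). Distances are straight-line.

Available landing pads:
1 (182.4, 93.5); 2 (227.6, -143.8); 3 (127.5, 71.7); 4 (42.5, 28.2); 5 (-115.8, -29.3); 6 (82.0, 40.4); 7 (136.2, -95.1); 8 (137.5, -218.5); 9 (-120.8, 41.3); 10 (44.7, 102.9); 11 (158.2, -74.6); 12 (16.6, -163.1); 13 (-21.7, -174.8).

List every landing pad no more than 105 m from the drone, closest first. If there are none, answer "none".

Distances from (76.1, -32.2):
1: √((106.3)² + (125.7)²) = √(11299.690 + 15800.490) = 164.6 m
2: √((151.5)² + (-111.6)²) = √(22952.250 + 12454.560) = 188.2 m
3: √((51.4)² + (103.9)²) = √(2641.960 + 10795.210) = 115.9 m
4: √((-33.6)² + (60.4)²) = √(1128.960 + 3648.160) = 69.1 m
5: √((-191.9)² + (2.9)²) = √(36825.610 + 8.410) = 191.9 m
6: √((5.9)² + (72.6)²) = √(34.810 + 5270.760) = 72.8 m
7: √((60.1)² + (-62.9)²) = √(3612.010 + 3956.410) = 87.0 m
8: √((61.4)² + (-186.3)²) = √(3769.960 + 34707.690) = 196.2 m
9: √((-196.9)² + (73.5)²) = √(38769.610 + 5402.250) = 210.2 m
10: √((-31.4)² + (135.1)²) = √(985.960 + 18252.010) = 138.7 m
11: √((82.1)² + (-42.4)²) = √(6740.410 + 1797.760) = 92.4 m
12: √((-59.5)² + (-130.9)²) = √(3540.250 + 17134.810) = 143.8 m
13: √((-97.8)² + (-142.6)²) = √(9564.840 + 20334.760) = 172.9 m
Threshold 105 m: 4 (69.1 m), 6 (72.8 m), 7 (87.0 m), 11 (92.4 m) are within range.

4, 6, 7, 11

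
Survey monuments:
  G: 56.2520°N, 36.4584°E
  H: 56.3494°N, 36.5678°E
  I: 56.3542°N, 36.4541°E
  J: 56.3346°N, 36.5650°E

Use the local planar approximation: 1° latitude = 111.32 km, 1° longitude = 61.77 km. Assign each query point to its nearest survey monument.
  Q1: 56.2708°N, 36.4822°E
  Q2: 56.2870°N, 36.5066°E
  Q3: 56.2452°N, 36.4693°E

Q1→G; Q2→G; Q3→G

Q1 at 56.2708°N, 36.4822°E:
  G: 2.5576 km
  H: 10.2233 km
  I: 9.4449 km
  J: 8.7522 km
  → nearest: G (2.5576 km)
Q2 at 56.2870°N, 36.5066°E:
  G: 4.9035 km
  H: 7.9084 km
  I: 8.1534 km
  J: 6.4102 km
  → nearest: G (4.9035 km)
Q3 at 56.2452°N, 36.4693°E:
  G: 1.0131 km
  H: 13.0984 km
  I: 12.1702 km
  J: 11.5753 km
  → nearest: G (1.0131 km)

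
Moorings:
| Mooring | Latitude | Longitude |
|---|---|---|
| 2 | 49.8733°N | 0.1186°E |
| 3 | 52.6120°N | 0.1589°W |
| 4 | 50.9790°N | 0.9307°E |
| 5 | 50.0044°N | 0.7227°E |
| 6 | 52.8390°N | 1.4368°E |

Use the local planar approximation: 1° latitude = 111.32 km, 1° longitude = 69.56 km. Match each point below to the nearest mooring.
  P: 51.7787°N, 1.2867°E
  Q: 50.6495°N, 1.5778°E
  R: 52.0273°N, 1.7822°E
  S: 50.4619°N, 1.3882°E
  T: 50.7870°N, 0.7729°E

P→4; Q→4; R→6; S→4; T→4

P at 51.7787°N, 1.2867°E:
  2: 227.1395 km
  3: 136.8081 km
  4: 92.4026 km
  5: 201.3736 km
  6: 118.4935 km
  → nearest: 4 (92.4026 km)
Q at 50.6495°N, 1.5778°E:
  2: 133.2995 km
  3: 249.6417 km
  4: 58.0648 km
  5: 93.2470 km
  6: 243.9324 km
  → nearest: 4 (58.0648 km)
R at 52.0273°N, 1.7822°E:
  2: 266.2464 km
  3: 149.8924 km
  4: 130.8677 km
  5: 236.9424 km
  6: 93.4981 km
  → nearest: 6 (93.4981 km)
S at 50.4619°N, 1.3882°E:
  2: 109.9659 km
  3: 262.4296 km
  4: 65.7747 km
  5: 68.8238 km
  6: 264.6404 km
  → nearest: 4 (65.7747 km)
T at 50.7870°N, 0.7729°E:
  2: 111.4316 km
  3: 213.2480 km
  4: 24.0273 km
  5: 87.1890 km
  6: 233.0500 km
  → nearest: 4 (24.0273 km)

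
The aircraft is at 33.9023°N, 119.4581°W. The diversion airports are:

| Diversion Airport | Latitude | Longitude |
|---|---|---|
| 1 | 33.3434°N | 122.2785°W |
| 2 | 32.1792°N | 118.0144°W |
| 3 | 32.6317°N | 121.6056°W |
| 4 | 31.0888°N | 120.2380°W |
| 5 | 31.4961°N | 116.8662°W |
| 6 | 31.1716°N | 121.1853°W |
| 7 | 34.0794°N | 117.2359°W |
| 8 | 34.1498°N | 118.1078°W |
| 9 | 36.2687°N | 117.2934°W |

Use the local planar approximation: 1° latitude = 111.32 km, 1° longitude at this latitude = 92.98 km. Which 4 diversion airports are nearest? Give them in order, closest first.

Distances from 33.9023°N, 119.4581°W:
1: √((-0.5589·111.32)² + (-2.8204·92.98)²) = √(3870.923732 + 68770.232989) = 269.5202 km
2: √((-1.7231·111.32)² + (1.4437·92.98)²) = √(36793.182971 + 18019.095899) = 234.1202 km
3: √((-1.2706·111.32)² + (-2.1475·92.98)²) = √(20006.176563 + 39869.925918) = 244.6959 km
4: √((-2.8135·111.32)² + (-0.7799·92.98)²) = √(98093.500849 + 5258.440018) = 321.4840 km
5: √((-2.4062·111.32)² + (2.5919·92.98)²) = √(71748.006736 + 58078.523510) = 360.3145 km
6: √((-2.7307·111.32)² + (-1.7272·92.98)²) = √(92404.766933 + 25790.772012) = 343.7958 km
7: √((0.1771·111.32)² + (2.2222·92.98)²) = √(388.672235 + 42691.888865) = 207.5586 km
8: √((0.2475·111.32)² + (1.3503·92.98)²) = √(759.096173 + 15763.026984) = 128.5384 km
9: √((2.3664·111.32)² + (2.1647·92.98)²) = √(69394.125731 + 40511.144982) = 331.5196 km
Sorted: 8 (128.5384 km) < 7 (207.5586 km) < 2 (234.1202 km) < 3 (244.6959 km) < 1 (269.5202 km) < 4 (321.4840 km) < …

8, 7, 2, 3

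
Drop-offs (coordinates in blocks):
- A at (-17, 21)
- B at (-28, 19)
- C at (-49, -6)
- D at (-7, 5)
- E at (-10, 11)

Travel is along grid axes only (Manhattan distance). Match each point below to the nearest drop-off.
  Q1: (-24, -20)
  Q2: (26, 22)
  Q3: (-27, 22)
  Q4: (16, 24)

Q1 at (-24, -20):
  A: 48 blocks
  B: 43 blocks
  C: 39 blocks
  D: 42 blocks
  E: 45 blocks
  → nearest: C (39 blocks)
Q2 at (26, 22):
  A: 44 blocks
  B: 57 blocks
  C: 103 blocks
  D: 50 blocks
  E: 47 blocks
  → nearest: A (44 blocks)
Q3 at (-27, 22):
  A: 11 blocks
  B: 4 blocks
  C: 50 blocks
  D: 37 blocks
  E: 28 blocks
  → nearest: B (4 blocks)
Q4 at (16, 24):
  A: 36 blocks
  B: 49 blocks
  C: 95 blocks
  D: 42 blocks
  E: 39 blocks
  → nearest: A (36 blocks)

Q1→C; Q2→A; Q3→B; Q4→A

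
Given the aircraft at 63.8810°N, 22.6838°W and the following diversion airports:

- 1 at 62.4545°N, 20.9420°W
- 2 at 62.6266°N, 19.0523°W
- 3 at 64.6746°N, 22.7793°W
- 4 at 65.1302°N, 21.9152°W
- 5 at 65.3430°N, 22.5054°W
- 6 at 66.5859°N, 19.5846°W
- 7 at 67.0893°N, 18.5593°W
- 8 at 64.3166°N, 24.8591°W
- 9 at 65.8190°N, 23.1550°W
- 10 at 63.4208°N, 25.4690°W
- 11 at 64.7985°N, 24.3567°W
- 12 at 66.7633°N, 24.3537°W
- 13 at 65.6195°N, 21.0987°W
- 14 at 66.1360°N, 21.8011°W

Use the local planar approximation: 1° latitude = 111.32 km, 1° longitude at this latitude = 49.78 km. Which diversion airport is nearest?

Distances from 63.8810°N, 22.6838°W:
1: 180.9278 km
2: 228.4278 km
3: 88.4714 km
4: 144.2284 km
5: 162.9920 km
6: 338.3322 km
7: 411.9587 km
8: 118.6479 km
9: 217.0096 km
10: 147.8091 km
11: 131.7833 km
12: 331.4511 km
13: 208.9976 km
14: 254.8434 km
Minimum: 3 at 88.4714 km.

3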